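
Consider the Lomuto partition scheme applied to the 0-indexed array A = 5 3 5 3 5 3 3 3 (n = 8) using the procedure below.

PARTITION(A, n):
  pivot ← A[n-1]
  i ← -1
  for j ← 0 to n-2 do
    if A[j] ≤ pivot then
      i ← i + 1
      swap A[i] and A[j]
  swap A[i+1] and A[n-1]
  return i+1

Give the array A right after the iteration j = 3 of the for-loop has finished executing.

3 3 5 5 5 3 3 3

pivot=3, i=-1
j=0: 5>3, skip
j=1: 3≤3, i=0, swap(0,1) ⇒ 3 5 5 3 5 3 3 3
j=2: 5>3, skip
j=3: 3≤3, i=1, swap(1,3) ⇒ 3 3 5 5 5 3 3 3
(after j=3) A = 3 3 5 5 5 3 3 3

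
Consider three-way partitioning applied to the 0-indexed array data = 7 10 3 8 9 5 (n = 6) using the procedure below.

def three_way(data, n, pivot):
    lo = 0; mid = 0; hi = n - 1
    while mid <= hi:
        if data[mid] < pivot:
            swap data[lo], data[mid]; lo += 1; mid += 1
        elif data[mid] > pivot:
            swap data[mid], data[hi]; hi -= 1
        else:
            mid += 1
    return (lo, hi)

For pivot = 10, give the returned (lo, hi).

(5, 5)

pivot = 10; lo=0, mid=0, hi=5
data[mid]=7<10: swap data[0],data[0]; lo=1,mid=1 → 7 10 3 8 9 5
data[mid]=10=10: mid=2
data[mid]=3<10: swap data[1],data[2]; lo=2,mid=3 → 7 3 10 8 9 5
data[mid]=8<10: swap data[2],data[3]; lo=3,mid=4 → 7 3 8 10 9 5
data[mid]=9<10: swap data[3],data[4]; lo=4,mid=5 → 7 3 8 9 10 5
data[mid]=5<10: swap data[4],data[5]; lo=5,mid=6 → 7 3 8 9 5 10
end: lo=5, hi=5; data = 7 3 8 9 5 10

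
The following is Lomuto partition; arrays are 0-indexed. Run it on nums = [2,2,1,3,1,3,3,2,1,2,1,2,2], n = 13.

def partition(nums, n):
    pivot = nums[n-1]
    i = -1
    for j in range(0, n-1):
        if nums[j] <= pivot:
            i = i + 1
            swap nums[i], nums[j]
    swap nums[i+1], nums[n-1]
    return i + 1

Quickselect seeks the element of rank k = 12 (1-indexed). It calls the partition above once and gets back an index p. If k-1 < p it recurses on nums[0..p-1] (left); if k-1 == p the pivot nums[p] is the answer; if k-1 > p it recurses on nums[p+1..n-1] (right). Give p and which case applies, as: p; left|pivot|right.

pivot = nums[12] = 2; i = -1
j=0: nums[0]=2 ≤ 2 → i=0, swap nums[0],nums[0] (no change) → [2,2,1,3,1,3,3,2,1,2,1,2,2]
j=1: nums[1]=2 ≤ 2 → i=1, swap nums[1],nums[1] (no change) → [2,2,1,3,1,3,3,2,1,2,1,2,2]
j=2: nums[2]=1 ≤ 2 → i=2, swap nums[2],nums[2] (no change) → [2,2,1,3,1,3,3,2,1,2,1,2,2]
j=3: nums[3]=3 > 2 → no swap
j=4: nums[4]=1 ≤ 2 → i=3, swap nums[3],nums[4] → [2,2,1,1,3,3,3,2,1,2,1,2,2]
j=5: nums[5]=3 > 2 → no swap
j=6: nums[6]=3 > 2 → no swap
j=7: nums[7]=2 ≤ 2 → i=4, swap nums[4],nums[7] → [2,2,1,1,2,3,3,3,1,2,1,2,2]
j=8: nums[8]=1 ≤ 2 → i=5, swap nums[5],nums[8] → [2,2,1,1,2,1,3,3,3,2,1,2,2]
j=9: nums[9]=2 ≤ 2 → i=6, swap nums[6],nums[9] → [2,2,1,1,2,1,2,3,3,3,1,2,2]
j=10: nums[10]=1 ≤ 2 → i=7, swap nums[7],nums[10] → [2,2,1,1,2,1,2,1,3,3,3,2,2]
j=11: nums[11]=2 ≤ 2 → i=8, swap nums[8],nums[11] → [2,2,1,1,2,1,2,1,2,3,3,3,2]
final swap nums[9],nums[12] → [2,2,1,1,2,1,2,1,2,2,3,3,3]; return 9
p = 9; k-1 = 11 > 9 ⇒ right

9; right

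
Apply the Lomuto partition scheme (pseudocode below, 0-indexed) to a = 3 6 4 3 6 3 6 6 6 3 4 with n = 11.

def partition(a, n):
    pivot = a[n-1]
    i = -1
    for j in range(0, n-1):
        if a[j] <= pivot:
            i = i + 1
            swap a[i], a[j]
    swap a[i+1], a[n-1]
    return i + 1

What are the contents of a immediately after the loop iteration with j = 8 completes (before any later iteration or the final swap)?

pivot = a[10] = 4; i = -1
j=0: a[0]=3 ≤ 4 → i=0, swap a[0],a[0] (no change) → 3 6 4 3 6 3 6 6 6 3 4
j=1: a[1]=6 > 4 → no swap
j=2: a[2]=4 ≤ 4 → i=1, swap a[1],a[2] → 3 4 6 3 6 3 6 6 6 3 4
j=3: a[3]=3 ≤ 4 → i=2, swap a[2],a[3] → 3 4 3 6 6 3 6 6 6 3 4
j=4: a[4]=6 > 4 → no swap
j=5: a[5]=3 ≤ 4 → i=3, swap a[3],a[5] → 3 4 3 3 6 6 6 6 6 3 4
j=6: a[6]=6 > 4 → no swap
j=7: a[7]=6 > 4 → no swap
j=8: a[8]=6 > 4 → no swap
(after j=8) a = 3 4 3 3 6 6 6 6 6 3 4

3 4 3 3 6 6 6 6 6 3 4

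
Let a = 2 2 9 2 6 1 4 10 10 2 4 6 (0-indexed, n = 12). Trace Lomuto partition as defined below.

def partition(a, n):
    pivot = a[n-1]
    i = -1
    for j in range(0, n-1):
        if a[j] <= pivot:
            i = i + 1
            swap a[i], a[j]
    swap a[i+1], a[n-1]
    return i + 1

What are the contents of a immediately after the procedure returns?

2 2 2 6 1 4 2 4 6 9 10 10

pivot=6, i=-1
j=0: 2≤6, i=0, swap(0,0) ⇒ 2 2 9 2 6 1 4 10 10 2 4 6
j=1: 2≤6, i=1, swap(1,1) ⇒ 2 2 9 2 6 1 4 10 10 2 4 6
j=2: 9>6, skip
j=3: 2≤6, i=2, swap(2,3) ⇒ 2 2 2 9 6 1 4 10 10 2 4 6
j=4: 6≤6, i=3, swap(3,4) ⇒ 2 2 2 6 9 1 4 10 10 2 4 6
j=5: 1≤6, i=4, swap(4,5) ⇒ 2 2 2 6 1 9 4 10 10 2 4 6
j=6: 4≤6, i=5, swap(5,6) ⇒ 2 2 2 6 1 4 9 10 10 2 4 6
j=7: 10>6, skip
j=8: 10>6, skip
j=9: 2≤6, i=6, swap(6,9) ⇒ 2 2 2 6 1 4 2 10 10 9 4 6
j=10: 4≤6, i=7, swap(7,10) ⇒ 2 2 2 6 1 4 2 4 10 9 10 6
swap(8,11) ⇒ 2 2 2 6 1 4 2 4 6 9 10 10; return 8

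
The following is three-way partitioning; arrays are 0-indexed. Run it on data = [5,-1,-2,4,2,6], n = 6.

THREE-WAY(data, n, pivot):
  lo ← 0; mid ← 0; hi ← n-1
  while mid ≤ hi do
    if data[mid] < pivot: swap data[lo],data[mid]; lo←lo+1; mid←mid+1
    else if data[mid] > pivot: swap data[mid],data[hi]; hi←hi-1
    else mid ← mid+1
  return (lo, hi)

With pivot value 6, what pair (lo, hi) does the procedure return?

lo=0 mid=0 hi=5
5<6: swap(0,0), lo=1 mid=1 ⇒ [5,-1,-2,4,2,6]
-1<6: swap(1,1), lo=2 mid=2 ⇒ [5,-1,-2,4,2,6]
-2<6: swap(2,2), lo=3 mid=3 ⇒ [5,-1,-2,4,2,6]
4<6: swap(3,3), lo=4 mid=4 ⇒ [5,-1,-2,4,2,6]
2<6: swap(4,4), lo=5 mid=5 ⇒ [5,-1,-2,4,2,6]
6=6: mid=6
done. lo=5 hi=5; data=[5,-1,-2,4,2,6]

(5, 5)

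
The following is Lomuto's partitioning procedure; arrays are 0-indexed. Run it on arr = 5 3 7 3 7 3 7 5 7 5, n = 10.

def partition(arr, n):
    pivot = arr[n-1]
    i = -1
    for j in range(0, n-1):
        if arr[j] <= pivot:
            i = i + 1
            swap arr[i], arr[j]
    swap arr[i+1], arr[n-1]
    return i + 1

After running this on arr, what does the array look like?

pivot=5, i=-1
j=0: 5≤5, i=0, swap(0,0) ⇒ 5 3 7 3 7 3 7 5 7 5
j=1: 3≤5, i=1, swap(1,1) ⇒ 5 3 7 3 7 3 7 5 7 5
j=2: 7>5, skip
j=3: 3≤5, i=2, swap(2,3) ⇒ 5 3 3 7 7 3 7 5 7 5
j=4: 7>5, skip
j=5: 3≤5, i=3, swap(3,5) ⇒ 5 3 3 3 7 7 7 5 7 5
j=6: 7>5, skip
j=7: 5≤5, i=4, swap(4,7) ⇒ 5 3 3 3 5 7 7 7 7 5
j=8: 7>5, skip
swap(5,9) ⇒ 5 3 3 3 5 5 7 7 7 7; return 5

5 3 3 3 5 5 7 7 7 7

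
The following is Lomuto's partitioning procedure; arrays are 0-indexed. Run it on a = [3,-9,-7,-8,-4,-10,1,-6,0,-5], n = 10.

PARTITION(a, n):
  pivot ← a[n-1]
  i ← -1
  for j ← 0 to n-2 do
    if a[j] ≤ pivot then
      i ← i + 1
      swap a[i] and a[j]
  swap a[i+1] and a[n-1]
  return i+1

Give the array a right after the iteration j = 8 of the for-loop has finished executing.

pivot = a[9] = -5; i = -1
j=0: a[0]=3 > -5 → no swap
j=1: a[1]=-9 ≤ -5 → i=0, swap a[0],a[1] → [-9,3,-7,-8,-4,-10,1,-6,0,-5]
j=2: a[2]=-7 ≤ -5 → i=1, swap a[1],a[2] → [-9,-7,3,-8,-4,-10,1,-6,0,-5]
j=3: a[3]=-8 ≤ -5 → i=2, swap a[2],a[3] → [-9,-7,-8,3,-4,-10,1,-6,0,-5]
j=4: a[4]=-4 > -5 → no swap
j=5: a[5]=-10 ≤ -5 → i=3, swap a[3],a[5] → [-9,-7,-8,-10,-4,3,1,-6,0,-5]
j=6: a[6]=1 > -5 → no swap
j=7: a[7]=-6 ≤ -5 → i=4, swap a[4],a[7] → [-9,-7,-8,-10,-6,3,1,-4,0,-5]
j=8: a[8]=0 > -5 → no swap
(after j=8) a = [-9,-7,-8,-10,-6,3,1,-4,0,-5]

[-9,-7,-8,-10,-6,3,1,-4,0,-5]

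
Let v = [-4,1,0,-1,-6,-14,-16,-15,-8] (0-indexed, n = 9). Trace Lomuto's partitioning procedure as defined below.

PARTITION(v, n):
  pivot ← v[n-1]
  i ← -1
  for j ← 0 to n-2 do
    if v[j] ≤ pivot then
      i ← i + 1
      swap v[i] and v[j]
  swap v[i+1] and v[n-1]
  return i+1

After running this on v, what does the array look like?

pivot = v[8] = -8; i = -1
j=0: v[0]=-4 > -8 → no swap
j=1: v[1]=1 > -8 → no swap
j=2: v[2]=0 > -8 → no swap
j=3: v[3]=-1 > -8 → no swap
j=4: v[4]=-6 > -8 → no swap
j=5: v[5]=-14 ≤ -8 → i=0, swap v[0],v[5] → [-14,1,0,-1,-6,-4,-16,-15,-8]
j=6: v[6]=-16 ≤ -8 → i=1, swap v[1],v[6] → [-14,-16,0,-1,-6,-4,1,-15,-8]
j=7: v[7]=-15 ≤ -8 → i=2, swap v[2],v[7] → [-14,-16,-15,-1,-6,-4,1,0,-8]
final swap v[3],v[8] → [-14,-16,-15,-8,-6,-4,1,0,-1]; return 3

[-14,-16,-15,-8,-6,-4,1,0,-1]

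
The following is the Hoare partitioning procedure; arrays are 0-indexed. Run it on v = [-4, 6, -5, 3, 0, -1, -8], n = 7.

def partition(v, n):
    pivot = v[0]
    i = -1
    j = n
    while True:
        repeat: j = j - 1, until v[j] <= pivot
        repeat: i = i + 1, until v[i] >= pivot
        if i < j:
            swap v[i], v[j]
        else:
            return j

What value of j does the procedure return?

1

pivot = v[0] = -4; i = -1, j = 7
j→6 (v[6]=-8≤-4), i→0 (v[0]=-4≥-4); i<j, swap → [-8, 6, -5, 3, 0, -1, -4]
j→2 (v[2]=-5≤-4), i→1 (v[1]=6≥-4); i<j, swap → [-8, -5, 6, 3, 0, -1, -4]
j→1, i→2; i≥j, return j=1. v = [-8, -5, 6, 3, 0, -1, -4]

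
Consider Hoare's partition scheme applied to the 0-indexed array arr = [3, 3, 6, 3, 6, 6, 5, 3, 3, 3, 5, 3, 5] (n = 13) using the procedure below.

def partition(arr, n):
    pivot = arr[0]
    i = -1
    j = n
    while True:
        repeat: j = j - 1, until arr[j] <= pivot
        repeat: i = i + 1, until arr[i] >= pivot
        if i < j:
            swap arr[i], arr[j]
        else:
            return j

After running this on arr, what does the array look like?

pivot=3
j stops at 11 (3), i stops at 0 (3); swap ⇒ [3, 3, 6, 3, 6, 6, 5, 3, 3, 3, 5, 3, 5]
j stops at 9 (3), i stops at 1 (3); swap ⇒ [3, 3, 6, 3, 6, 6, 5, 3, 3, 3, 5, 3, 5]
j stops at 8 (3), i stops at 2 (6); swap ⇒ [3, 3, 3, 3, 6, 6, 5, 3, 6, 3, 5, 3, 5]
j stops at 7 (3), i stops at 3 (3); swap ⇒ [3, 3, 3, 3, 6, 6, 5, 3, 6, 3, 5, 3, 5]
j stops at 3, i stops at 4; i≥j ⇒ return 3. arr=[3, 3, 3, 3, 6, 6, 5, 3, 6, 3, 5, 3, 5]

[3, 3, 3, 3, 6, 6, 5, 3, 6, 3, 5, 3, 5]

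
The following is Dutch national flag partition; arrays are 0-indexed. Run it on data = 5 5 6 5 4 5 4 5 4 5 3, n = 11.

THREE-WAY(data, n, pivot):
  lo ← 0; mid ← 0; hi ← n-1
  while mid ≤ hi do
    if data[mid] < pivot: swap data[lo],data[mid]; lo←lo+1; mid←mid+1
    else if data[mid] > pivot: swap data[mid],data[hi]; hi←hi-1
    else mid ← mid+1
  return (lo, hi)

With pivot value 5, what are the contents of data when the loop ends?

3 4 4 4 5 5 5 5 5 5 6

pivot = 5; lo=0, mid=0, hi=10
data[mid]=5=5: mid=1
data[mid]=5=5: mid=2
data[mid]=6>5: swap data[2],data[10]; hi=9 → 5 5 3 5 4 5 4 5 4 5 6
data[mid]=3<5: swap data[0],data[2]; lo=1,mid=3 → 3 5 5 5 4 5 4 5 4 5 6
data[mid]=5=5: mid=4
data[mid]=4<5: swap data[1],data[4]; lo=2,mid=5 → 3 4 5 5 5 5 4 5 4 5 6
data[mid]=5=5: mid=6
data[mid]=4<5: swap data[2],data[6]; lo=3,mid=7 → 3 4 4 5 5 5 5 5 4 5 6
data[mid]=5=5: mid=8
data[mid]=4<5: swap data[3],data[8]; lo=4,mid=9 → 3 4 4 4 5 5 5 5 5 5 6
data[mid]=5=5: mid=10
end: lo=4, hi=9; data = 3 4 4 4 5 5 5 5 5 5 6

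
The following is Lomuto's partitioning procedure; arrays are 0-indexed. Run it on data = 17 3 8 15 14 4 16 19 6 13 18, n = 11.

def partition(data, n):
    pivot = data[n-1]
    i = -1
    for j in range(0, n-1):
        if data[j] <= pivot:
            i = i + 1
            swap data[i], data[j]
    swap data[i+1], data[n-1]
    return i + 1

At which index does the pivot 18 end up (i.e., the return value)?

9

pivot = data[10] = 18; i = -1
j=0: data[0]=17 ≤ 18 → i=0, swap data[0],data[0] (no change) → 17 3 8 15 14 4 16 19 6 13 18
j=1: data[1]=3 ≤ 18 → i=1, swap data[1],data[1] (no change) → 17 3 8 15 14 4 16 19 6 13 18
j=2: data[2]=8 ≤ 18 → i=2, swap data[2],data[2] (no change) → 17 3 8 15 14 4 16 19 6 13 18
j=3: data[3]=15 ≤ 18 → i=3, swap data[3],data[3] (no change) → 17 3 8 15 14 4 16 19 6 13 18
j=4: data[4]=14 ≤ 18 → i=4, swap data[4],data[4] (no change) → 17 3 8 15 14 4 16 19 6 13 18
j=5: data[5]=4 ≤ 18 → i=5, swap data[5],data[5] (no change) → 17 3 8 15 14 4 16 19 6 13 18
j=6: data[6]=16 ≤ 18 → i=6, swap data[6],data[6] (no change) → 17 3 8 15 14 4 16 19 6 13 18
j=7: data[7]=19 > 18 → no swap
j=8: data[8]=6 ≤ 18 → i=7, swap data[7],data[8] → 17 3 8 15 14 4 16 6 19 13 18
j=9: data[9]=13 ≤ 18 → i=8, swap data[8],data[9] → 17 3 8 15 14 4 16 6 13 19 18
final swap data[9],data[10] → 17 3 8 15 14 4 16 6 13 18 19; return 9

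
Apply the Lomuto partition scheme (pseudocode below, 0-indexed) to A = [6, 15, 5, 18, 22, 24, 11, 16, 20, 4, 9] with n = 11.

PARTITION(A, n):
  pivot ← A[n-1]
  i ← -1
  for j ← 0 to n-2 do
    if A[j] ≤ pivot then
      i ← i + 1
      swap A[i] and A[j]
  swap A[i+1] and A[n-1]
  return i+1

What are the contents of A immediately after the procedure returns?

[6, 5, 4, 9, 22, 24, 11, 16, 20, 15, 18]

pivot=9, i=-1
j=0: 6≤9, i=0, swap(0,0) ⇒ [6, 15, 5, 18, 22, 24, 11, 16, 20, 4, 9]
j=1: 15>9, skip
j=2: 5≤9, i=1, swap(1,2) ⇒ [6, 5, 15, 18, 22, 24, 11, 16, 20, 4, 9]
j=3: 18>9, skip
j=4: 22>9, skip
j=5: 24>9, skip
j=6: 11>9, skip
j=7: 16>9, skip
j=8: 20>9, skip
j=9: 4≤9, i=2, swap(2,9) ⇒ [6, 5, 4, 18, 22, 24, 11, 16, 20, 15, 9]
swap(3,10) ⇒ [6, 5, 4, 9, 22, 24, 11, 16, 20, 15, 18]; return 3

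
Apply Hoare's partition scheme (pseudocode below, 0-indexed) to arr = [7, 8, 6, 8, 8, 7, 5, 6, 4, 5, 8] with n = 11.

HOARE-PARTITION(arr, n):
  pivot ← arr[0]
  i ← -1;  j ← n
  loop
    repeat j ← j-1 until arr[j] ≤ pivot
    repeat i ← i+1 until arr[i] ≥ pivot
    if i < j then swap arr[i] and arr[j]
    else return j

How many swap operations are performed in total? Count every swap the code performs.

4

pivot=7
j stops at 9 (5), i stops at 0 (7); swap ⇒ [5, 8, 6, 8, 8, 7, 5, 6, 4, 7, 8]
j stops at 8 (4), i stops at 1 (8); swap ⇒ [5, 4, 6, 8, 8, 7, 5, 6, 8, 7, 8]
j stops at 7 (6), i stops at 3 (8); swap ⇒ [5, 4, 6, 6, 8, 7, 5, 8, 8, 7, 8]
j stops at 6 (5), i stops at 4 (8); swap ⇒ [5, 4, 6, 6, 5, 7, 8, 8, 8, 7, 8]
j stops at 5, i stops at 5; i≥j ⇒ return 5. arr=[5, 4, 6, 6, 5, 7, 8, 8, 8, 7, 8]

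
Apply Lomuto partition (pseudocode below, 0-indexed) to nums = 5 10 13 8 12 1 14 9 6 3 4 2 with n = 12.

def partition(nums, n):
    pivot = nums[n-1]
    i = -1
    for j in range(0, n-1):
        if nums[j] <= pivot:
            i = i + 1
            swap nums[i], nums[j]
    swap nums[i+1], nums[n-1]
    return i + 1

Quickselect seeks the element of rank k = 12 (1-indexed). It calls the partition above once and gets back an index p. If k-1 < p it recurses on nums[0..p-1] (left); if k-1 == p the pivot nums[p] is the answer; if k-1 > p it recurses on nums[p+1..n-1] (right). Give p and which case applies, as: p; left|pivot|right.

pivot = nums[11] = 2; i = -1
j=0: nums[0]=5 > 2 → no swap
j=1: nums[1]=10 > 2 → no swap
j=2: nums[2]=13 > 2 → no swap
j=3: nums[3]=8 > 2 → no swap
j=4: nums[4]=12 > 2 → no swap
j=5: nums[5]=1 ≤ 2 → i=0, swap nums[0],nums[5] → 1 10 13 8 12 5 14 9 6 3 4 2
j=6: nums[6]=14 > 2 → no swap
j=7: nums[7]=9 > 2 → no swap
j=8: nums[8]=6 > 2 → no swap
j=9: nums[9]=3 > 2 → no swap
j=10: nums[10]=4 > 2 → no swap
final swap nums[1],nums[11] → 1 2 13 8 12 5 14 9 6 3 4 10; return 1
p = 1; k-1 = 11 > 1 ⇒ right

1; right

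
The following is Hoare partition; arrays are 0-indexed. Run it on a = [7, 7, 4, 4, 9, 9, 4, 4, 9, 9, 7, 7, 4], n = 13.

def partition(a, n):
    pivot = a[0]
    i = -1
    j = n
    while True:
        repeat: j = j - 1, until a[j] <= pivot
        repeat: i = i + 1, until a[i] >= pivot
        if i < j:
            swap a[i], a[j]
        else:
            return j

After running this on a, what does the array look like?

pivot = a[0] = 7; i = -1, j = 13
j→12 (a[12]=4≤7), i→0 (a[0]=7≥7); i<j, swap → [4, 7, 4, 4, 9, 9, 4, 4, 9, 9, 7, 7, 7]
j→11 (a[11]=7≤7), i→1 (a[1]=7≥7); i<j, swap → [4, 7, 4, 4, 9, 9, 4, 4, 9, 9, 7, 7, 7]
j→10 (a[10]=7≤7), i→4 (a[4]=9≥7); i<j, swap → [4, 7, 4, 4, 7, 9, 4, 4, 9, 9, 9, 7, 7]
j→7 (a[7]=4≤7), i→5 (a[5]=9≥7); i<j, swap → [4, 7, 4, 4, 7, 4, 4, 9, 9, 9, 9, 7, 7]
j→6, i→7; i≥j, return j=6. a = [4, 7, 4, 4, 7, 4, 4, 9, 9, 9, 9, 7, 7]

[4, 7, 4, 4, 7, 4, 4, 9, 9, 9, 9, 7, 7]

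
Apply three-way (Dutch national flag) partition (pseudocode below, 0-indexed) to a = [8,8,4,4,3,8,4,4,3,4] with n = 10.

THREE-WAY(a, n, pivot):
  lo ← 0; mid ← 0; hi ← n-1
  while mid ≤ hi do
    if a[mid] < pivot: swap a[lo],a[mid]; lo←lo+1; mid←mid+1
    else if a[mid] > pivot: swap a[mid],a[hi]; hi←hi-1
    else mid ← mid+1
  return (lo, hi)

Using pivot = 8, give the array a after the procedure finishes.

[4,4,3,4,4,3,4,8,8,8]

lo=0 mid=0 hi=9
8=8: mid=1
8=8: mid=2
4<8: swap(0,2), lo=1 mid=3 ⇒ [4,8,8,4,3,8,4,4,3,4]
4<8: swap(1,3), lo=2 mid=4 ⇒ [4,4,8,8,3,8,4,4,3,4]
3<8: swap(2,4), lo=3 mid=5 ⇒ [4,4,3,8,8,8,4,4,3,4]
8=8: mid=6
4<8: swap(3,6), lo=4 mid=7 ⇒ [4,4,3,4,8,8,8,4,3,4]
4<8: swap(4,7), lo=5 mid=8 ⇒ [4,4,3,4,4,8,8,8,3,4]
3<8: swap(5,8), lo=6 mid=9 ⇒ [4,4,3,4,4,3,8,8,8,4]
4<8: swap(6,9), lo=7 mid=10 ⇒ [4,4,3,4,4,3,4,8,8,8]
done. lo=7 hi=9; a=[4,4,3,4,4,3,4,8,8,8]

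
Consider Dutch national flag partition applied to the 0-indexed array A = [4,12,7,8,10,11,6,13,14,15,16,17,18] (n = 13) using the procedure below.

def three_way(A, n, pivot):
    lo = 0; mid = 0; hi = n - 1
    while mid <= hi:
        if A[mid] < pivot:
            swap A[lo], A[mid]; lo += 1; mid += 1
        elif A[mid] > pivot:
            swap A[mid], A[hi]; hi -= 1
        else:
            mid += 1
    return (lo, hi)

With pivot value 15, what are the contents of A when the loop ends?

[4,12,7,8,10,11,6,13,14,15,17,18,16]

pivot = 15; lo=0, mid=0, hi=12
A[mid]=4<15: swap A[0],A[0]; lo=1,mid=1 → [4,12,7,8,10,11,6,13,14,15,16,17,18]
A[mid]=12<15: swap A[1],A[1]; lo=2,mid=2 → [4,12,7,8,10,11,6,13,14,15,16,17,18]
A[mid]=7<15: swap A[2],A[2]; lo=3,mid=3 → [4,12,7,8,10,11,6,13,14,15,16,17,18]
A[mid]=8<15: swap A[3],A[3]; lo=4,mid=4 → [4,12,7,8,10,11,6,13,14,15,16,17,18]
A[mid]=10<15: swap A[4],A[4]; lo=5,mid=5 → [4,12,7,8,10,11,6,13,14,15,16,17,18]
A[mid]=11<15: swap A[5],A[5]; lo=6,mid=6 → [4,12,7,8,10,11,6,13,14,15,16,17,18]
A[mid]=6<15: swap A[6],A[6]; lo=7,mid=7 → [4,12,7,8,10,11,6,13,14,15,16,17,18]
A[mid]=13<15: swap A[7],A[7]; lo=8,mid=8 → [4,12,7,8,10,11,6,13,14,15,16,17,18]
A[mid]=14<15: swap A[8],A[8]; lo=9,mid=9 → [4,12,7,8,10,11,6,13,14,15,16,17,18]
A[mid]=15=15: mid=10
A[mid]=16>15: swap A[10],A[12]; hi=11 → [4,12,7,8,10,11,6,13,14,15,18,17,16]
A[mid]=18>15: swap A[10],A[11]; hi=10 → [4,12,7,8,10,11,6,13,14,15,17,18,16]
A[mid]=17>15: swap A[10],A[10]; hi=9 → [4,12,7,8,10,11,6,13,14,15,17,18,16]
end: lo=9, hi=9; A = [4,12,7,8,10,11,6,13,14,15,17,18,16]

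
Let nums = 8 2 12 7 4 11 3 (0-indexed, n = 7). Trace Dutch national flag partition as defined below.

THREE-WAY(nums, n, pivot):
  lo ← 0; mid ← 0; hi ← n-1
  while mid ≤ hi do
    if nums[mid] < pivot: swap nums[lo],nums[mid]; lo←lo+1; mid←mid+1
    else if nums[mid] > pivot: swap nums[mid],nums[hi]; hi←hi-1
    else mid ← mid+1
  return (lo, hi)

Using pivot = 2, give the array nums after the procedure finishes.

2 12 7 4 11 3 8

pivot = 2; lo=0, mid=0, hi=6
nums[mid]=8>2: swap nums[0],nums[6]; hi=5 → 3 2 12 7 4 11 8
nums[mid]=3>2: swap nums[0],nums[5]; hi=4 → 11 2 12 7 4 3 8
nums[mid]=11>2: swap nums[0],nums[4]; hi=3 → 4 2 12 7 11 3 8
nums[mid]=4>2: swap nums[0],nums[3]; hi=2 → 7 2 12 4 11 3 8
nums[mid]=7>2: swap nums[0],nums[2]; hi=1 → 12 2 7 4 11 3 8
nums[mid]=12>2: swap nums[0],nums[1]; hi=0 → 2 12 7 4 11 3 8
nums[mid]=2=2: mid=1
end: lo=0, hi=0; nums = 2 12 7 4 11 3 8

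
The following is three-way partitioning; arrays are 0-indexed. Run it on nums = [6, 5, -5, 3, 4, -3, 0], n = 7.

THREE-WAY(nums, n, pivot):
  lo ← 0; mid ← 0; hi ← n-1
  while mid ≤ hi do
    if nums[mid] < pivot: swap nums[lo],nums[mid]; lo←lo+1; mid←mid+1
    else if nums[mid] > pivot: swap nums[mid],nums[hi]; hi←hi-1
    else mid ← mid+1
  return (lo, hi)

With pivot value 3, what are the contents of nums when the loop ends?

[0, -3, -5, 3, 4, 5, 6]

lo=0 mid=0 hi=6
6>3: swap(0,6), hi=5 ⇒ [0, 5, -5, 3, 4, -3, 6]
0<3: swap(0,0), lo=1 mid=1 ⇒ [0, 5, -5, 3, 4, -3, 6]
5>3: swap(1,5), hi=4 ⇒ [0, -3, -5, 3, 4, 5, 6]
-3<3: swap(1,1), lo=2 mid=2 ⇒ [0, -3, -5, 3, 4, 5, 6]
-5<3: swap(2,2), lo=3 mid=3 ⇒ [0, -3, -5, 3, 4, 5, 6]
3=3: mid=4
4>3: swap(4,4), hi=3 ⇒ [0, -3, -5, 3, 4, 5, 6]
done. lo=3 hi=3; nums=[0, -3, -5, 3, 4, 5, 6]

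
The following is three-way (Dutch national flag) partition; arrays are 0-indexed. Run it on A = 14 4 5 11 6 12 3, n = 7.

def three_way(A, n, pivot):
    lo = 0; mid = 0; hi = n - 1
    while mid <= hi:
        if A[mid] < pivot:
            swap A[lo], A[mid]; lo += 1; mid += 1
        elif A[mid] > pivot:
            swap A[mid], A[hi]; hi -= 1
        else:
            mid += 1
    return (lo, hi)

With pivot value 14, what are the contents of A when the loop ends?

lo=0 mid=0 hi=6
14=14: mid=1
4<14: swap(0,1), lo=1 mid=2 ⇒ 4 14 5 11 6 12 3
5<14: swap(1,2), lo=2 mid=3 ⇒ 4 5 14 11 6 12 3
11<14: swap(2,3), lo=3 mid=4 ⇒ 4 5 11 14 6 12 3
6<14: swap(3,4), lo=4 mid=5 ⇒ 4 5 11 6 14 12 3
12<14: swap(4,5), lo=5 mid=6 ⇒ 4 5 11 6 12 14 3
3<14: swap(5,6), lo=6 mid=7 ⇒ 4 5 11 6 12 3 14
done. lo=6 hi=6; A=4 5 11 6 12 3 14

4 5 11 6 12 3 14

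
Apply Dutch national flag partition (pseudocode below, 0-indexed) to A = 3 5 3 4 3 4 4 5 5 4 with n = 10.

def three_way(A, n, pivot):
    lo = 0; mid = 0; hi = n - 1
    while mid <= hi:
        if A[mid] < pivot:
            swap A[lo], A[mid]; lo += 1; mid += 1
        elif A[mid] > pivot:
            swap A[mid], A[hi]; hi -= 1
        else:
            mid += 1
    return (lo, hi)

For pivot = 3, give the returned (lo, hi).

(0, 2)

pivot = 3; lo=0, mid=0, hi=9
A[mid]=3=3: mid=1
A[mid]=5>3: swap A[1],A[9]; hi=8 → 3 4 3 4 3 4 4 5 5 5
A[mid]=4>3: swap A[1],A[8]; hi=7 → 3 5 3 4 3 4 4 5 4 5
A[mid]=5>3: swap A[1],A[7]; hi=6 → 3 5 3 4 3 4 4 5 4 5
A[mid]=5>3: swap A[1],A[6]; hi=5 → 3 4 3 4 3 4 5 5 4 5
A[mid]=4>3: swap A[1],A[5]; hi=4 → 3 4 3 4 3 4 5 5 4 5
A[mid]=4>3: swap A[1],A[4]; hi=3 → 3 3 3 4 4 4 5 5 4 5
A[mid]=3=3: mid=2
A[mid]=3=3: mid=3
A[mid]=4>3: swap A[3],A[3]; hi=2 → 3 3 3 4 4 4 5 5 4 5
end: lo=0, hi=2; A = 3 3 3 4 4 4 5 5 4 5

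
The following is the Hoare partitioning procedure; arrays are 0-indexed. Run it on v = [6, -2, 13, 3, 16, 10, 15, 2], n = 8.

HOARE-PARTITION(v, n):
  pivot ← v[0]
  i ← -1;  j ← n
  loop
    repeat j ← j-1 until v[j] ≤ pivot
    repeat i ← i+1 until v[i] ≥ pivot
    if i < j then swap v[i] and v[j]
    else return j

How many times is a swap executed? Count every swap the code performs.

2

pivot = v[0] = 6; i = -1, j = 8
j→7 (v[7]=2≤6), i→0 (v[0]=6≥6); i<j, swap → [2, -2, 13, 3, 16, 10, 15, 6]
j→3 (v[3]=3≤6), i→2 (v[2]=13≥6); i<j, swap → [2, -2, 3, 13, 16, 10, 15, 6]
j→2, i→3; i≥j, return j=2. v = [2, -2, 3, 13, 16, 10, 15, 6]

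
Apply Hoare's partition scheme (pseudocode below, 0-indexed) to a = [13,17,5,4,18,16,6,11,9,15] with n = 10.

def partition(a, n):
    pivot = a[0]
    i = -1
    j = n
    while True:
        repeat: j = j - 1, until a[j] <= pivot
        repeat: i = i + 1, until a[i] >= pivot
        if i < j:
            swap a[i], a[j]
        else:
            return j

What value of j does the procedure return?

pivot = a[0] = 13; i = -1, j = 10
j→8 (a[8]=9≤13), i→0 (a[0]=13≥13); i<j, swap → [9,17,5,4,18,16,6,11,13,15]
j→7 (a[7]=11≤13), i→1 (a[1]=17≥13); i<j, swap → [9,11,5,4,18,16,6,17,13,15]
j→6 (a[6]=6≤13), i→4 (a[4]=18≥13); i<j, swap → [9,11,5,4,6,16,18,17,13,15]
j→4, i→5; i≥j, return j=4. a = [9,11,5,4,6,16,18,17,13,15]

4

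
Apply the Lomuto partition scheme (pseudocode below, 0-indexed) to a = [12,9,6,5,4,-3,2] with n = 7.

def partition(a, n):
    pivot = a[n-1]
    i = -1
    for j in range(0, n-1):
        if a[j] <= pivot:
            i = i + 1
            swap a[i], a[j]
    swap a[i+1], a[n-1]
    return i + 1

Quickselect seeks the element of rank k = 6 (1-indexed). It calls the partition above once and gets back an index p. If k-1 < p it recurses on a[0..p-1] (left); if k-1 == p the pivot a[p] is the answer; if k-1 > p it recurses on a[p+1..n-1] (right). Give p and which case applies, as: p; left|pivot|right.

1; right

pivot = a[6] = 2; i = -1
j=0: a[0]=12 > 2 → no swap
j=1: a[1]=9 > 2 → no swap
j=2: a[2]=6 > 2 → no swap
j=3: a[3]=5 > 2 → no swap
j=4: a[4]=4 > 2 → no swap
j=5: a[5]=-3 ≤ 2 → i=0, swap a[0],a[5] → [-3,9,6,5,4,12,2]
final swap a[1],a[6] → [-3,2,6,5,4,12,9]; return 1
p = 1; k-1 = 5 > 1 ⇒ right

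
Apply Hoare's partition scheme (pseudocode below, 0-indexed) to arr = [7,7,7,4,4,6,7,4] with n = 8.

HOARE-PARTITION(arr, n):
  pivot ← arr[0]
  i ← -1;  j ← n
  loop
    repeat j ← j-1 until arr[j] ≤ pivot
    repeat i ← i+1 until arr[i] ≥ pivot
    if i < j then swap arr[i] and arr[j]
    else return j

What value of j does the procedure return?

4

pivot = arr[0] = 7; i = -1, j = 8
j→7 (arr[7]=4≤7), i→0 (arr[0]=7≥7); i<j, swap → [4,7,7,4,4,6,7,7]
j→6 (arr[6]=7≤7), i→1 (arr[1]=7≥7); i<j, swap → [4,7,7,4,4,6,7,7]
j→5 (arr[5]=6≤7), i→2 (arr[2]=7≥7); i<j, swap → [4,7,6,4,4,7,7,7]
j→4, i→5; i≥j, return j=4. arr = [4,7,6,4,4,7,7,7]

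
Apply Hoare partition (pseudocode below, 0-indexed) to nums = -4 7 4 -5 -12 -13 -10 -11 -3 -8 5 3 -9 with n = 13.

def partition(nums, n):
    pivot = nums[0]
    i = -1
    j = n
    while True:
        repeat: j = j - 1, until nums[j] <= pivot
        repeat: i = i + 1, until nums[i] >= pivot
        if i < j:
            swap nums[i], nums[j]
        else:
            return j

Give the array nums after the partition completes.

pivot=-4
j stops at 12 (-9), i stops at 0 (-4); swap ⇒ -9 7 4 -5 -12 -13 -10 -11 -3 -8 5 3 -4
j stops at 9 (-8), i stops at 1 (7); swap ⇒ -9 -8 4 -5 -12 -13 -10 -11 -3 7 5 3 -4
j stops at 7 (-11), i stops at 2 (4); swap ⇒ -9 -8 -11 -5 -12 -13 -10 4 -3 7 5 3 -4
j stops at 6, i stops at 7; i≥j ⇒ return 6. nums=-9 -8 -11 -5 -12 -13 -10 4 -3 7 5 3 -4

-9 -8 -11 -5 -12 -13 -10 4 -3 7 5 3 -4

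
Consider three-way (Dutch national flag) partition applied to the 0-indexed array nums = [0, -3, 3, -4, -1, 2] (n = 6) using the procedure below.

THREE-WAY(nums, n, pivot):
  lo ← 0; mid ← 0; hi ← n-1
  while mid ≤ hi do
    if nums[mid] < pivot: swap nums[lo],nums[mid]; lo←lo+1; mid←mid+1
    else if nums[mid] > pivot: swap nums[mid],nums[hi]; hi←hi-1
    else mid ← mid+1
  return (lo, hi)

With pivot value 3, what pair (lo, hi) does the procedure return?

pivot = 3; lo=0, mid=0, hi=5
nums[mid]=0<3: swap nums[0],nums[0]; lo=1,mid=1 → [0, -3, 3, -4, -1, 2]
nums[mid]=-3<3: swap nums[1],nums[1]; lo=2,mid=2 → [0, -3, 3, -4, -1, 2]
nums[mid]=3=3: mid=3
nums[mid]=-4<3: swap nums[2],nums[3]; lo=3,mid=4 → [0, -3, -4, 3, -1, 2]
nums[mid]=-1<3: swap nums[3],nums[4]; lo=4,mid=5 → [0, -3, -4, -1, 3, 2]
nums[mid]=2<3: swap nums[4],nums[5]; lo=5,mid=6 → [0, -3, -4, -1, 2, 3]
end: lo=5, hi=5; nums = [0, -3, -4, -1, 2, 3]

(5, 5)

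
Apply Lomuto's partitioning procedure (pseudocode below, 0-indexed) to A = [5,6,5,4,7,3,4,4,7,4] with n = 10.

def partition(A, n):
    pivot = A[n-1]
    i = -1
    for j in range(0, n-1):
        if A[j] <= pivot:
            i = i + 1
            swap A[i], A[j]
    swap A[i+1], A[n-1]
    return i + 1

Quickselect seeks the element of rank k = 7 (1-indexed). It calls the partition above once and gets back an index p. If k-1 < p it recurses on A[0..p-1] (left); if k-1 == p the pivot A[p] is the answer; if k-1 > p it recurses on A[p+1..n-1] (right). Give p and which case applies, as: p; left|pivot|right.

pivot = A[9] = 4; i = -1
j=0: A[0]=5 > 4 → no swap
j=1: A[1]=6 > 4 → no swap
j=2: A[2]=5 > 4 → no swap
j=3: A[3]=4 ≤ 4 → i=0, swap A[0],A[3] → [4,6,5,5,7,3,4,4,7,4]
j=4: A[4]=7 > 4 → no swap
j=5: A[5]=3 ≤ 4 → i=1, swap A[1],A[5] → [4,3,5,5,7,6,4,4,7,4]
j=6: A[6]=4 ≤ 4 → i=2, swap A[2],A[6] → [4,3,4,5,7,6,5,4,7,4]
j=7: A[7]=4 ≤ 4 → i=3, swap A[3],A[7] → [4,3,4,4,7,6,5,5,7,4]
j=8: A[8]=7 > 4 → no swap
final swap A[4],A[9] → [4,3,4,4,4,6,5,5,7,7]; return 4
p = 4; k-1 = 6 > 4 ⇒ right

4; right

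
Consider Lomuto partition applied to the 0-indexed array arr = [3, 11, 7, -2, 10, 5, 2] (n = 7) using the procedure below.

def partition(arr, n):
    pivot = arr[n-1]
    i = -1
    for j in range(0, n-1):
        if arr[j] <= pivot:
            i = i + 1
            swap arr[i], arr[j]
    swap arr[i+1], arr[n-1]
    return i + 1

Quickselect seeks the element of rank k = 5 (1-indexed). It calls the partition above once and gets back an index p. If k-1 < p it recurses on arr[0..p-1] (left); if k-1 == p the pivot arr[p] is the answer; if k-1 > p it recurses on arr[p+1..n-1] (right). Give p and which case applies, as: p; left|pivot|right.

1; right

pivot=2, i=-1
j=0: 3>2, skip
j=1: 11>2, skip
j=2: 7>2, skip
j=3: -2≤2, i=0, swap(0,3) ⇒ [-2, 11, 7, 3, 10, 5, 2]
j=4: 10>2, skip
j=5: 5>2, skip
swap(1,6) ⇒ [-2, 2, 7, 3, 10, 5, 11]; return 1
p = 1; k-1 = 4 > 1 ⇒ right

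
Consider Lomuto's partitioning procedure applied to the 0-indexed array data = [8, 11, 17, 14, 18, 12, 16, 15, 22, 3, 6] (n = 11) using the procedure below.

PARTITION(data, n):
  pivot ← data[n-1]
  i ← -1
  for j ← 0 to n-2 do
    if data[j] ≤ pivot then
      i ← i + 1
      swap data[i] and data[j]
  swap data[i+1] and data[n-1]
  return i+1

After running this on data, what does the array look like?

pivot = data[10] = 6; i = -1
j=0: data[0]=8 > 6 → no swap
j=1: data[1]=11 > 6 → no swap
j=2: data[2]=17 > 6 → no swap
j=3: data[3]=14 > 6 → no swap
j=4: data[4]=18 > 6 → no swap
j=5: data[5]=12 > 6 → no swap
j=6: data[6]=16 > 6 → no swap
j=7: data[7]=15 > 6 → no swap
j=8: data[8]=22 > 6 → no swap
j=9: data[9]=3 ≤ 6 → i=0, swap data[0],data[9] → [3, 11, 17, 14, 18, 12, 16, 15, 22, 8, 6]
final swap data[1],data[10] → [3, 6, 17, 14, 18, 12, 16, 15, 22, 8, 11]; return 1

[3, 6, 17, 14, 18, 12, 16, 15, 22, 8, 11]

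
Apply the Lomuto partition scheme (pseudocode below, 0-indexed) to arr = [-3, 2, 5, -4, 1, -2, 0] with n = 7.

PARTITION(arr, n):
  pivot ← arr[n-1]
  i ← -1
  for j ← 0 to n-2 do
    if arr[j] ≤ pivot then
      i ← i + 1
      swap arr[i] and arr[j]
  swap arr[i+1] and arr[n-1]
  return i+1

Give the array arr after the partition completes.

[-3, -4, -2, 0, 1, 5, 2]

pivot=0, i=-1
j=0: -3≤0, i=0, swap(0,0) ⇒ [-3, 2, 5, -4, 1, -2, 0]
j=1: 2>0, skip
j=2: 5>0, skip
j=3: -4≤0, i=1, swap(1,3) ⇒ [-3, -4, 5, 2, 1, -2, 0]
j=4: 1>0, skip
j=5: -2≤0, i=2, swap(2,5) ⇒ [-3, -4, -2, 2, 1, 5, 0]
swap(3,6) ⇒ [-3, -4, -2, 0, 1, 5, 2]; return 3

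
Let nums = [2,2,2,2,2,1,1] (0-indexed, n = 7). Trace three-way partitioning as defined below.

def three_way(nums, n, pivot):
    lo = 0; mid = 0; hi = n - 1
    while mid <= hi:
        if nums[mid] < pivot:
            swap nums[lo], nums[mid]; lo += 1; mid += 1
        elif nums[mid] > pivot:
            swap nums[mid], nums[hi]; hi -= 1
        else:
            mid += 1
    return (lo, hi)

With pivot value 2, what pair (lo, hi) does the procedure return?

pivot = 2; lo=0, mid=0, hi=6
nums[mid]=2=2: mid=1
nums[mid]=2=2: mid=2
nums[mid]=2=2: mid=3
nums[mid]=2=2: mid=4
nums[mid]=2=2: mid=5
nums[mid]=1<2: swap nums[0],nums[5]; lo=1,mid=6 → [1,2,2,2,2,2,1]
nums[mid]=1<2: swap nums[1],nums[6]; lo=2,mid=7 → [1,1,2,2,2,2,2]
end: lo=2, hi=6; nums = [1,1,2,2,2,2,2]

(2, 6)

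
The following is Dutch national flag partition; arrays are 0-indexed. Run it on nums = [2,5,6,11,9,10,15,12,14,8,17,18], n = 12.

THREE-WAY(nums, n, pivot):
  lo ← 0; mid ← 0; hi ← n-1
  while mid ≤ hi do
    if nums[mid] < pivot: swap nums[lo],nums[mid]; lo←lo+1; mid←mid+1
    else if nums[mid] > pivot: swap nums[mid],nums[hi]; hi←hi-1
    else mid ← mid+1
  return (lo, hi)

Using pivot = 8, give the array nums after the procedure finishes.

lo=0 mid=0 hi=11
2<8: swap(0,0), lo=1 mid=1 ⇒ [2,5,6,11,9,10,15,12,14,8,17,18]
5<8: swap(1,1), lo=2 mid=2 ⇒ [2,5,6,11,9,10,15,12,14,8,17,18]
6<8: swap(2,2), lo=3 mid=3 ⇒ [2,5,6,11,9,10,15,12,14,8,17,18]
11>8: swap(3,11), hi=10 ⇒ [2,5,6,18,9,10,15,12,14,8,17,11]
18>8: swap(3,10), hi=9 ⇒ [2,5,6,17,9,10,15,12,14,8,18,11]
17>8: swap(3,9), hi=8 ⇒ [2,5,6,8,9,10,15,12,14,17,18,11]
8=8: mid=4
9>8: swap(4,8), hi=7 ⇒ [2,5,6,8,14,10,15,12,9,17,18,11]
14>8: swap(4,7), hi=6 ⇒ [2,5,6,8,12,10,15,14,9,17,18,11]
12>8: swap(4,6), hi=5 ⇒ [2,5,6,8,15,10,12,14,9,17,18,11]
15>8: swap(4,5), hi=4 ⇒ [2,5,6,8,10,15,12,14,9,17,18,11]
10>8: swap(4,4), hi=3 ⇒ [2,5,6,8,10,15,12,14,9,17,18,11]
done. lo=3 hi=3; nums=[2,5,6,8,10,15,12,14,9,17,18,11]

[2,5,6,8,10,15,12,14,9,17,18,11]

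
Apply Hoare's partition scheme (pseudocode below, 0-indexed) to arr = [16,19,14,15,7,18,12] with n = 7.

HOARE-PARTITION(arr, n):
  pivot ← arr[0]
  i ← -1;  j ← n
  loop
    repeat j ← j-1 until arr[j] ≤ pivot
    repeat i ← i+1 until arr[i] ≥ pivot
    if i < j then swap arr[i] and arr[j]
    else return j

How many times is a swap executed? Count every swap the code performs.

pivot = arr[0] = 16; i = -1, j = 7
j→6 (arr[6]=12≤16), i→0 (arr[0]=16≥16); i<j, swap → [12,19,14,15,7,18,16]
j→4 (arr[4]=7≤16), i→1 (arr[1]=19≥16); i<j, swap → [12,7,14,15,19,18,16]
j→3, i→4; i≥j, return j=3. arr = [12,7,14,15,19,18,16]

2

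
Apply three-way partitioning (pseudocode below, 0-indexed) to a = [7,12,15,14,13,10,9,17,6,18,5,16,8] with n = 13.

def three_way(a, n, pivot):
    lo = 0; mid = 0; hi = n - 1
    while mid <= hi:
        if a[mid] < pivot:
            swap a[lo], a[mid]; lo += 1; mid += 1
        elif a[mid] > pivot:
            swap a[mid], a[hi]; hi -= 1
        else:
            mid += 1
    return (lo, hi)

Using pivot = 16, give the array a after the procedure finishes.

pivot = 16; lo=0, mid=0, hi=12
a[mid]=7<16: swap a[0],a[0]; lo=1,mid=1 → [7,12,15,14,13,10,9,17,6,18,5,16,8]
a[mid]=12<16: swap a[1],a[1]; lo=2,mid=2 → [7,12,15,14,13,10,9,17,6,18,5,16,8]
a[mid]=15<16: swap a[2],a[2]; lo=3,mid=3 → [7,12,15,14,13,10,9,17,6,18,5,16,8]
a[mid]=14<16: swap a[3],a[3]; lo=4,mid=4 → [7,12,15,14,13,10,9,17,6,18,5,16,8]
a[mid]=13<16: swap a[4],a[4]; lo=5,mid=5 → [7,12,15,14,13,10,9,17,6,18,5,16,8]
a[mid]=10<16: swap a[5],a[5]; lo=6,mid=6 → [7,12,15,14,13,10,9,17,6,18,5,16,8]
a[mid]=9<16: swap a[6],a[6]; lo=7,mid=7 → [7,12,15,14,13,10,9,17,6,18,5,16,8]
a[mid]=17>16: swap a[7],a[12]; hi=11 → [7,12,15,14,13,10,9,8,6,18,5,16,17]
a[mid]=8<16: swap a[7],a[7]; lo=8,mid=8 → [7,12,15,14,13,10,9,8,6,18,5,16,17]
a[mid]=6<16: swap a[8],a[8]; lo=9,mid=9 → [7,12,15,14,13,10,9,8,6,18,5,16,17]
a[mid]=18>16: swap a[9],a[11]; hi=10 → [7,12,15,14,13,10,9,8,6,16,5,18,17]
a[mid]=16=16: mid=10
a[mid]=5<16: swap a[9],a[10]; lo=10,mid=11 → [7,12,15,14,13,10,9,8,6,5,16,18,17]
end: lo=10, hi=10; a = [7,12,15,14,13,10,9,8,6,5,16,18,17]

[7,12,15,14,13,10,9,8,6,5,16,18,17]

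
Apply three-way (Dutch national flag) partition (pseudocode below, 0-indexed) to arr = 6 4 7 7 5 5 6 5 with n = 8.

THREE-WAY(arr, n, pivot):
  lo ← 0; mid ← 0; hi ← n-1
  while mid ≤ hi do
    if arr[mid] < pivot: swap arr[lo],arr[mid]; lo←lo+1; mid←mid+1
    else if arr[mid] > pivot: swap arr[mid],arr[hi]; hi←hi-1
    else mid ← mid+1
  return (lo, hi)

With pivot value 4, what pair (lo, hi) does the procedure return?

lo=0 mid=0 hi=7
6>4: swap(0,7), hi=6 ⇒ 5 4 7 7 5 5 6 6
5>4: swap(0,6), hi=5 ⇒ 6 4 7 7 5 5 5 6
6>4: swap(0,5), hi=4 ⇒ 5 4 7 7 5 6 5 6
5>4: swap(0,4), hi=3 ⇒ 5 4 7 7 5 6 5 6
5>4: swap(0,3), hi=2 ⇒ 7 4 7 5 5 6 5 6
7>4: swap(0,2), hi=1 ⇒ 7 4 7 5 5 6 5 6
7>4: swap(0,1), hi=0 ⇒ 4 7 7 5 5 6 5 6
4=4: mid=1
done. lo=0 hi=0; arr=4 7 7 5 5 6 5 6

(0, 0)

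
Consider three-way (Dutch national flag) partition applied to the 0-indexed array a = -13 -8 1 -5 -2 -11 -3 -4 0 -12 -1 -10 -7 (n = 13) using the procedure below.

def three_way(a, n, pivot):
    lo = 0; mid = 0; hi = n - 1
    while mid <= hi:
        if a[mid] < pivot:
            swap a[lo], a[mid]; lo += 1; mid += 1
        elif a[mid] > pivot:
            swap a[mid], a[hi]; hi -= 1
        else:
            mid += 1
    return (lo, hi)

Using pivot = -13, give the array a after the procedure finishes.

-13 1 -5 -2 -11 -3 -4 0 -12 -1 -10 -7 -8

lo=0 mid=0 hi=12
-13=-13: mid=1
-8>-13: swap(1,12), hi=11 ⇒ -13 -7 1 -5 -2 -11 -3 -4 0 -12 -1 -10 -8
-7>-13: swap(1,11), hi=10 ⇒ -13 -10 1 -5 -2 -11 -3 -4 0 -12 -1 -7 -8
-10>-13: swap(1,10), hi=9 ⇒ -13 -1 1 -5 -2 -11 -3 -4 0 -12 -10 -7 -8
-1>-13: swap(1,9), hi=8 ⇒ -13 -12 1 -5 -2 -11 -3 -4 0 -1 -10 -7 -8
-12>-13: swap(1,8), hi=7 ⇒ -13 0 1 -5 -2 -11 -3 -4 -12 -1 -10 -7 -8
0>-13: swap(1,7), hi=6 ⇒ -13 -4 1 -5 -2 -11 -3 0 -12 -1 -10 -7 -8
-4>-13: swap(1,6), hi=5 ⇒ -13 -3 1 -5 -2 -11 -4 0 -12 -1 -10 -7 -8
-3>-13: swap(1,5), hi=4 ⇒ -13 -11 1 -5 -2 -3 -4 0 -12 -1 -10 -7 -8
-11>-13: swap(1,4), hi=3 ⇒ -13 -2 1 -5 -11 -3 -4 0 -12 -1 -10 -7 -8
-2>-13: swap(1,3), hi=2 ⇒ -13 -5 1 -2 -11 -3 -4 0 -12 -1 -10 -7 -8
-5>-13: swap(1,2), hi=1 ⇒ -13 1 -5 -2 -11 -3 -4 0 -12 -1 -10 -7 -8
1>-13: swap(1,1), hi=0 ⇒ -13 1 -5 -2 -11 -3 -4 0 -12 -1 -10 -7 -8
done. lo=0 hi=0; a=-13 1 -5 -2 -11 -3 -4 0 -12 -1 -10 -7 -8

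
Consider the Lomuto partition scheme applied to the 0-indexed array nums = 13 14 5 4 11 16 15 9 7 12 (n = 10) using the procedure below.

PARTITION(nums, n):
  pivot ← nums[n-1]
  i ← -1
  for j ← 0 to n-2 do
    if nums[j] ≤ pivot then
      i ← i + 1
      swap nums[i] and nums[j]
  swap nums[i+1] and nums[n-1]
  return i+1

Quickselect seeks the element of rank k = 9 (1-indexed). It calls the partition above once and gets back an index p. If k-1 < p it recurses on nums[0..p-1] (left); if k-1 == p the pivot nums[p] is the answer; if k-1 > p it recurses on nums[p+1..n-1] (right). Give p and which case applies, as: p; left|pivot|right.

5; right

pivot = nums[9] = 12; i = -1
j=0: nums[0]=13 > 12 → no swap
j=1: nums[1]=14 > 12 → no swap
j=2: nums[2]=5 ≤ 12 → i=0, swap nums[0],nums[2] → 5 14 13 4 11 16 15 9 7 12
j=3: nums[3]=4 ≤ 12 → i=1, swap nums[1],nums[3] → 5 4 13 14 11 16 15 9 7 12
j=4: nums[4]=11 ≤ 12 → i=2, swap nums[2],nums[4] → 5 4 11 14 13 16 15 9 7 12
j=5: nums[5]=16 > 12 → no swap
j=6: nums[6]=15 > 12 → no swap
j=7: nums[7]=9 ≤ 12 → i=3, swap nums[3],nums[7] → 5 4 11 9 13 16 15 14 7 12
j=8: nums[8]=7 ≤ 12 → i=4, swap nums[4],nums[8] → 5 4 11 9 7 16 15 14 13 12
final swap nums[5],nums[9] → 5 4 11 9 7 12 15 14 13 16; return 5
p = 5; k-1 = 8 > 5 ⇒ right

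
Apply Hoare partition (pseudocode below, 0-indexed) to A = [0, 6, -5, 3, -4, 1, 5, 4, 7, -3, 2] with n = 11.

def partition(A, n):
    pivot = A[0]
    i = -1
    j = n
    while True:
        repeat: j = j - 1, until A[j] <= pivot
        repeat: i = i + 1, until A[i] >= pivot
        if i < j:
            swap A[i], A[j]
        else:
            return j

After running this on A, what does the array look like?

pivot=0
j stops at 9 (-3), i stops at 0 (0); swap ⇒ [-3, 6, -5, 3, -4, 1, 5, 4, 7, 0, 2]
j stops at 4 (-4), i stops at 1 (6); swap ⇒ [-3, -4, -5, 3, 6, 1, 5, 4, 7, 0, 2]
j stops at 2, i stops at 3; i≥j ⇒ return 2. A=[-3, -4, -5, 3, 6, 1, 5, 4, 7, 0, 2]

[-3, -4, -5, 3, 6, 1, 5, 4, 7, 0, 2]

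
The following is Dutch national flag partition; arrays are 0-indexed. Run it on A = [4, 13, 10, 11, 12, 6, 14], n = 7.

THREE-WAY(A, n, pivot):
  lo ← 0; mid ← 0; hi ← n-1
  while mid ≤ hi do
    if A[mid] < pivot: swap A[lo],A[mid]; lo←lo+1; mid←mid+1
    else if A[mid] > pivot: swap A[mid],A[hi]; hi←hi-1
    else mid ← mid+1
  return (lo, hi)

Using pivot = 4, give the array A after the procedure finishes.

[4, 10, 11, 12, 6, 14, 13]

pivot = 4; lo=0, mid=0, hi=6
A[mid]=4=4: mid=1
A[mid]=13>4: swap A[1],A[6]; hi=5 → [4, 14, 10, 11, 12, 6, 13]
A[mid]=14>4: swap A[1],A[5]; hi=4 → [4, 6, 10, 11, 12, 14, 13]
A[mid]=6>4: swap A[1],A[4]; hi=3 → [4, 12, 10, 11, 6, 14, 13]
A[mid]=12>4: swap A[1],A[3]; hi=2 → [4, 11, 10, 12, 6, 14, 13]
A[mid]=11>4: swap A[1],A[2]; hi=1 → [4, 10, 11, 12, 6, 14, 13]
A[mid]=10>4: swap A[1],A[1]; hi=0 → [4, 10, 11, 12, 6, 14, 13]
end: lo=0, hi=0; A = [4, 10, 11, 12, 6, 14, 13]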